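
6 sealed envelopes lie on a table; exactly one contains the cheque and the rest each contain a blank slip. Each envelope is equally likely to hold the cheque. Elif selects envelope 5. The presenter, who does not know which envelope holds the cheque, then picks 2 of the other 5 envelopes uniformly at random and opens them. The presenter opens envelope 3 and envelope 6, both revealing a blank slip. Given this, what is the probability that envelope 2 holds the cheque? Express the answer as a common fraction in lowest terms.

1/4

Apply Bayes' rule, conditioning on where the cheque actually is.
If it is in any of envelopes 1, 2, 4, and 5 (prior 1/6 each): the presenter picks exactly this set with probability 1/10 regardless, and none is the prize; weight (1/6)·(1/10) = 1/60 each.
If it is in either of envelopes 3 and 6 (prior 1/6 each): that envelope was opened and seen not to hold the prize — ruled out; weight (1/6)·0 = 0 each.
The weights sum to 1/15.
So P(the cheque in envelope 2 | the presenter opened envelope 3 and envelope 6) = (1/60) / (1/15) = 1/4.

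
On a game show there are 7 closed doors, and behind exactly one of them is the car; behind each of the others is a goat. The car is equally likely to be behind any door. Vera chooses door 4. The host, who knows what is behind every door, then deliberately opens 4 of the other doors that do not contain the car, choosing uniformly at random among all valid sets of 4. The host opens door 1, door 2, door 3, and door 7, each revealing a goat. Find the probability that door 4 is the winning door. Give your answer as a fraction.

1/7

Condition on the true location of the car.
If it is behind any of doors 1, 2, 3, and 7 (prior 1/7 each): that door was opened and seen not to hold the prize — ruled out; weight (1/7)·0 = 0 each.
If it is behind door 4 (prior 1/7): the host has 15 equally likely choices, so probability 1/15; weight (1/7)·(1/15) = 1/105.
If it is behind either of doors 5 and 6 (prior 1/7 each): the host has 5 equally likely choices, so probability 1/5; weight (1/7)·(1/5) = 1/35 each.
The weights sum to 1/15.
So P(the car behind door 4 | the host opened door 1, door 2, door 3, and door 7) = (1/105) / (1/15) = 1/7.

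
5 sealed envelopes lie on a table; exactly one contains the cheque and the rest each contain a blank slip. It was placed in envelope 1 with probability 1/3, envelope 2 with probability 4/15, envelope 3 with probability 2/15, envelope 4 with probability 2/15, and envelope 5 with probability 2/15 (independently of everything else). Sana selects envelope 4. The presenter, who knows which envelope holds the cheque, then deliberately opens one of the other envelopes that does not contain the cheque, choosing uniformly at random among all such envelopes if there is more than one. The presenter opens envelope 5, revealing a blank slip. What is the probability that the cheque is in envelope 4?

Consider each possible location of the cheque in turn.
If it is in envelope 1 (prior 1/3): the presenter has 3 equally likely choices, so probability 1/3; weight (1/3)·(1/3) = 1/9.
If it is in envelope 2 (prior 4/15): the presenter has 3 equally likely choices, so probability 1/3; weight (4/15)·(1/3) = 4/45.
If it is in envelope 3 (prior 2/15): the presenter has 3 equally likely choices, so probability 1/3; weight (2/15)·(1/3) = 2/45.
If it is in envelope 4 (prior 2/15): the presenter has 4 equally likely choices, so probability 1/4; weight (2/15)·(1/4) = 1/30.
If it is in envelope 5 (prior 2/15): the presenter opened envelope 5, so this case is ruled out; weight (2/15)·0 = 0.
The weights sum to 5/18.
So P(the cheque in envelope 4 | the presenter opened envelope 5) = (1/30) / (5/18) = 3/25.

3/25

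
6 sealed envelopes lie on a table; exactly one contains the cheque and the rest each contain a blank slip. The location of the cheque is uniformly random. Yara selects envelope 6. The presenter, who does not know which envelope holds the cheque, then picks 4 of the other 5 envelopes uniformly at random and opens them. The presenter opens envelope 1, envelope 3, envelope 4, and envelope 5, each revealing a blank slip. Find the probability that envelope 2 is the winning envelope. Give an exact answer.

1/2

Because the presenter chose which envelopes to open without knowing where the cheque is, the choice is independent of the prize location. Learning that none of the 4 opened envelopes holds the cheque simply rules out those 4 locations and leaves the remaining 2 envelopes still equally likely by symmetry.
So P(the cheque in envelope 2) = 1/2.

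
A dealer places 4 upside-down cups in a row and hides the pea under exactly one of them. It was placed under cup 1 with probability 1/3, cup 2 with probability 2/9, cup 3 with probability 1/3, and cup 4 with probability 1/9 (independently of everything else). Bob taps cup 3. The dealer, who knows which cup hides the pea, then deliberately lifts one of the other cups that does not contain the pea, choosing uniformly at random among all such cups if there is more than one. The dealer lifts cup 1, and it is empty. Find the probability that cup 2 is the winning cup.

Consider each possible location of the pea in turn.
If it is under cup 1 (prior 1/3): the dealer opened cup 1, so this case is ruled out; weight (1/3)·0 = 0.
If it is under cup 2 (prior 2/9): the dealer has 2 equally likely choices, so probability 1/2; weight (2/9)·(1/2) = 1/9.
If it is under cup 3 (prior 1/3): the dealer has 3 equally likely choices, so probability 1/3; weight (1/3)·(1/3) = 1/9.
If it is under cup 4 (prior 1/9): the dealer has 2 equally likely choices, so probability 1/2; weight (1/9)·(1/2) = 1/18.
The weights sum to 5/18.
So P(the pea under cup 2 | the dealer opened cup 1) = (1/9) / (5/18) = 2/5.

2/5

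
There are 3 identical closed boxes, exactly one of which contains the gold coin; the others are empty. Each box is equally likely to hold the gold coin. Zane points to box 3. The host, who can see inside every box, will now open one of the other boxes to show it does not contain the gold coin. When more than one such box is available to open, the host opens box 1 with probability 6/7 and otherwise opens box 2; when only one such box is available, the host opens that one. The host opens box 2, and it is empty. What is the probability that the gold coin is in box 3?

1/8

Condition on the true location of the gold coin.
If it is in box 1 (prior 1/3): only box 2 is available, probability 1; weight (1/3)·1 = 1/3.
If it is in box 2 (prior 1/3): the host opened box 2, so this case is ruled out; weight (1/3)·0 = 0.
If it is in box 3 (prior 1/3): box 1 is available but not opened, probability 1/7; weight (1/3)·(1/7) = 1/21.
The weights sum to 8/21.
So P(the gold coin in box 3 | the host opened box 2) = (1/21) / (8/21) = 1/8.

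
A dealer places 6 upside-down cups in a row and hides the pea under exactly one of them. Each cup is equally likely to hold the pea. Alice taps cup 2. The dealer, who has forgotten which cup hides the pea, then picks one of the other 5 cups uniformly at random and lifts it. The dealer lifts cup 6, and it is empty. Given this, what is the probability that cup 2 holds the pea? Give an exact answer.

Because the dealer chose which cup to lift without knowing where the pea is, the choice is independent of the prize location. Learning that cup 6 does not hold the pea simply rules out that one location and leaves the remaining 5 cups still equally likely by symmetry.
So P(the pea under cup 2) = 1/5.

1/5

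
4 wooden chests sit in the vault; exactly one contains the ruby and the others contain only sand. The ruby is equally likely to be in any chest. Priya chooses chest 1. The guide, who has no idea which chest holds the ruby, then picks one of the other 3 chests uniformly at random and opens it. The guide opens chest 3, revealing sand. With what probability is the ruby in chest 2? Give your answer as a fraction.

1/3

Apply Bayes' rule, conditioning on where the ruby actually is.
If it is in any of chests 1, 2, and 4 (prior 1/4 each): the guide picks chest 3 with probability 1/3 regardless, and it is not the prize; weight (1/4)·(1/3) = 1/12 each.
If it is in chest 3 (prior 1/4): the guide opened chest 3, so this case is ruled out; weight (1/4)·0 = 0.
The weights sum to 1/4.
So P(the ruby in chest 2 | the guide opened chest 3) = (1/12) / (1/4) = 1/3.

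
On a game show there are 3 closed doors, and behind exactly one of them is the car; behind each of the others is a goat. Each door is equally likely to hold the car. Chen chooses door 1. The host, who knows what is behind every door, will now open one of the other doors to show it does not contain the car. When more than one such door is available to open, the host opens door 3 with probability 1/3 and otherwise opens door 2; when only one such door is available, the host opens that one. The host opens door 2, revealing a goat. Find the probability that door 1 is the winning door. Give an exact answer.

2/5

Apply Bayes' rule, conditioning on where the car actually is.
If it is behind door 1 (prior 1/3): door 3 is available but not opened, probability 2/3; weight (1/3)·(2/3) = 2/9.
If it is behind door 2 (prior 1/3): the host opened door 2, so this case is ruled out; weight (1/3)·0 = 0.
If it is behind door 3 (prior 1/3): only door 2 is available, probability 1; weight (1/3)·1 = 1/3.
The weights sum to 5/9.
So P(the car behind door 1 | the host opened door 2) = (2/9) / (5/9) = 2/5.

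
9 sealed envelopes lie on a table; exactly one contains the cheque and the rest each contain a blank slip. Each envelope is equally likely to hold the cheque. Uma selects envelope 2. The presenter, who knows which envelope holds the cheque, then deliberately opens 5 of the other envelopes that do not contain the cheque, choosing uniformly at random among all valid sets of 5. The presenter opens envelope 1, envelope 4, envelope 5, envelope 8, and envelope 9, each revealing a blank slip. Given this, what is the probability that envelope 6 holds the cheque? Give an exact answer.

8/27

Condition on the true location of the cheque.
If it is in any of envelopes 1, 4, 5, 8, and 9 (prior 1/9 each): that envelope was opened and seen not to hold the prize — ruled out; weight (1/9)·0 = 0 each.
If it is in envelope 2 (prior 1/9): the presenter has 56 equally likely choices, so probability 1/56; weight (1/9)·(1/56) = 1/504.
If it is in any of envelopes 3, 6, and 7 (prior 1/9 each): the presenter has 21 equally likely choices, so probability 1/21; weight (1/9)·(1/21) = 1/189 each.
The weights sum to 1/56.
So P(the cheque in envelope 6 | the presenter opened envelope 1, envelope 4, envelope 5, envelope 8, and envelope 9) = (1/189) / (1/56) = 8/27.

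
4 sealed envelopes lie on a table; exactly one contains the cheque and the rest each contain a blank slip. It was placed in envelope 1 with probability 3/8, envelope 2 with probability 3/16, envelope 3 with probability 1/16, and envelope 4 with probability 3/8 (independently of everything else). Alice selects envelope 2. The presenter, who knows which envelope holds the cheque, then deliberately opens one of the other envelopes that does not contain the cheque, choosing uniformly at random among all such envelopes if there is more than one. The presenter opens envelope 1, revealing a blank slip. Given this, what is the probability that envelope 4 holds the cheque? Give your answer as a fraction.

Consider each possible location of the cheque in turn.
If it is in envelope 1 (prior 3/8): the presenter opened envelope 1, so this case is ruled out; weight (3/8)·0 = 0.
If it is in envelope 2 (prior 3/16): the presenter has 3 equally likely choices, so probability 1/3; weight (3/16)·(1/3) = 1/16.
If it is in envelope 3 (prior 1/16): the presenter has 2 equally likely choices, so probability 1/2; weight (1/16)·(1/2) = 1/32.
If it is in envelope 4 (prior 3/8): the presenter has 2 equally likely choices, so probability 1/2; weight (3/8)·(1/2) = 3/16.
The weights sum to 9/32.
So P(the cheque in envelope 4 | the presenter opened envelope 1) = (3/16) / (9/32) = 2/3.

2/3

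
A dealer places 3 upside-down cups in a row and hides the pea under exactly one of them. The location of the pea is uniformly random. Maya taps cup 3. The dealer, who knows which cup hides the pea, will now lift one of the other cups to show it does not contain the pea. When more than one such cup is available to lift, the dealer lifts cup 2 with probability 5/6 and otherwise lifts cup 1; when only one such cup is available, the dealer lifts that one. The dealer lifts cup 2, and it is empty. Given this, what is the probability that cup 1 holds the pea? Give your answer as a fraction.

6/11

Condition on the true location of the pea.
If it is under cup 1 (prior 1/3): only cup 2 is available, probability 1; weight (1/3)·1 = 1/3.
If it is under cup 2 (prior 1/3): the dealer opened cup 2, so this case is ruled out; weight (1/3)·0 = 0.
If it is under cup 3 (prior 1/3): cup 2 is available, opened with probability 5/6; weight (1/3)·(5/6) = 5/18.
The weights sum to 11/18.
So P(the pea under cup 1 | the dealer opened cup 2) = (1/3) / (11/18) = 6/11.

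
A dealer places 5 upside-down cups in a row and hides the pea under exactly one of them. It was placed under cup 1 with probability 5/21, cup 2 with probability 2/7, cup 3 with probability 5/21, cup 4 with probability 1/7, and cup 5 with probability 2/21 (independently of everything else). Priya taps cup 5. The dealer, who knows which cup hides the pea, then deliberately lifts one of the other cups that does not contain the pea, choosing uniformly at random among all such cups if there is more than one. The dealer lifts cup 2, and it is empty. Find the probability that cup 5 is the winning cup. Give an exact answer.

3/29

Consider each possible location of the pea in turn.
If it is under either of cups 1 and 3 (prior 5/21 each): the dealer has 3 equally likely choices, so probability 1/3; weight (5/21)·(1/3) = 5/63 each.
If it is under cup 2 (prior 2/7): the dealer opened cup 2, so this case is ruled out; weight (2/7)·0 = 0.
If it is under cup 4 (prior 1/7): the dealer has 3 equally likely choices, so probability 1/3; weight (1/7)·(1/3) = 1/21.
If it is under cup 5 (prior 2/21): the dealer has 4 equally likely choices, so probability 1/4; weight (2/21)·(1/4) = 1/42.
The weights sum to 29/126.
So P(the pea under cup 5 | the dealer opened cup 2) = (1/42) / (29/126) = 3/29.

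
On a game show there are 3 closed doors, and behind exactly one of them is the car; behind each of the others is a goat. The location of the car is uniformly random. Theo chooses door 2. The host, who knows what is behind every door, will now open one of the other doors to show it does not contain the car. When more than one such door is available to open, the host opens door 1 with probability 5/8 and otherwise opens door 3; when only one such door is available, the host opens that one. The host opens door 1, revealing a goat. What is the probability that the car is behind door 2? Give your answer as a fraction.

5/13

Condition on the true location of the car.
If it is behind door 1 (prior 1/3): the host opened door 1, so this case is ruled out; weight (1/3)·0 = 0.
If it is behind door 2 (prior 1/3): door 1 is available, opened with probability 5/8; weight (1/3)·(5/8) = 5/24.
If it is behind door 3 (prior 1/3): only door 1 is available, probability 1; weight (1/3)·1 = 1/3.
The weights sum to 13/24.
So P(the car behind door 2 | the host opened door 1) = (5/24) / (13/24) = 5/13.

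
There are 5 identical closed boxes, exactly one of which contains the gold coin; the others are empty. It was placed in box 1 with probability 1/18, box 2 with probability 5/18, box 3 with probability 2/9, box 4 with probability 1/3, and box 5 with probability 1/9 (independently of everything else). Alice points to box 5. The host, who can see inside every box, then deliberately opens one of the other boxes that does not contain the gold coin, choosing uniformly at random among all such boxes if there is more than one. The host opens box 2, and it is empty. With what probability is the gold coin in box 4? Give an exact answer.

Apply Bayes' rule, conditioning on where the gold coin actually is.
If it is in box 1 (prior 1/18): the host has 3 equally likely choices, so probability 1/3; weight (1/18)·(1/3) = 1/54.
If it is in box 2 (prior 5/18): the host opened box 2, so this case is ruled out; weight (5/18)·0 = 0.
If it is in box 3 (prior 2/9): the host has 3 equally likely choices, so probability 1/3; weight (2/9)·(1/3) = 2/27.
If it is in box 4 (prior 1/3): the host has 3 equally likely choices, so probability 1/3; weight (1/3)·(1/3) = 1/9.
If it is in box 5 (prior 1/9): the host has 4 equally likely choices, so probability 1/4; weight (1/9)·(1/4) = 1/36.
The weights sum to 25/108.
So P(the gold coin in box 4 | the host opened box 2) = (1/9) / (25/108) = 12/25.

12/25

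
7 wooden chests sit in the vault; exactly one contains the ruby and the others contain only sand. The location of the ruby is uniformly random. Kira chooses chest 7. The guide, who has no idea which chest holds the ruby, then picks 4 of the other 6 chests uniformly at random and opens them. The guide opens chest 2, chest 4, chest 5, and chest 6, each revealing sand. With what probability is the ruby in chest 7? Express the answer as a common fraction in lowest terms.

Because the guide chose which chests to open without knowing where the ruby is, the choice is independent of the prize location. Learning that none of the 4 opened chests holds the ruby simply rules out those 4 locations and leaves the remaining 3 chests still equally likely by symmetry.
So P(the ruby in chest 7) = 1/3.

1/3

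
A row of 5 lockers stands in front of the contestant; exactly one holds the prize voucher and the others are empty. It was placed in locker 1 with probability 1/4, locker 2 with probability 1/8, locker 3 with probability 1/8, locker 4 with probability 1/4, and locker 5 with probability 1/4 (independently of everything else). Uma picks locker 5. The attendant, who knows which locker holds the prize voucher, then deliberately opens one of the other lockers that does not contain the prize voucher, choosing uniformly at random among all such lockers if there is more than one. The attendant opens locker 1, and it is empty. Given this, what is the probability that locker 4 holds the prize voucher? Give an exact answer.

4/11

Apply Bayes' rule, conditioning on where the prize voucher actually is.
If it is in locker 1 (prior 1/4): the attendant opened locker 1, so this case is ruled out; weight (1/4)·0 = 0.
If it is in either of lockers 2 and 3 (prior 1/8 each): the attendant has 3 equally likely choices, so probability 1/3; weight (1/8)·(1/3) = 1/24 each.
If it is in locker 4 (prior 1/4): the attendant has 3 equally likely choices, so probability 1/3; weight (1/4)·(1/3) = 1/12.
If it is in locker 5 (prior 1/4): the attendant has 4 equally likely choices, so probability 1/4; weight (1/4)·(1/4) = 1/16.
The weights sum to 11/48.
So P(the prize voucher in locker 4 | the attendant opened locker 1) = (1/12) / (11/48) = 4/11.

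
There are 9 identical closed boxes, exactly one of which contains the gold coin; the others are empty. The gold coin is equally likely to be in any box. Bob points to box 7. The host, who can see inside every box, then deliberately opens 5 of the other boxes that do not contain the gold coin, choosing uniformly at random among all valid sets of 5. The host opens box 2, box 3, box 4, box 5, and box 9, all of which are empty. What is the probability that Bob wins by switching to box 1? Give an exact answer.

8/27

Apply Bayes' rule, conditioning on where the gold coin actually is.
If it is in any of boxes 1, 6, and 8 (prior 1/9 each): the host has 21 equally likely choices, so probability 1/21; weight (1/9)·(1/21) = 1/189 each.
If it is in any of boxes 2, 3, 4, 5, and 9 (prior 1/9 each): that box was opened and seen not to hold the prize — ruled out; weight (1/9)·0 = 0 each.
If it is in box 7 (prior 1/9): the host has 56 equally likely choices, so probability 1/56; weight (1/9)·(1/56) = 1/504.
The weights sum to 1/56.
So P(the gold coin in box 1 | the host opened box 2, box 3, box 4, box 5, and box 9) = (1/189) / (1/56) = 8/27.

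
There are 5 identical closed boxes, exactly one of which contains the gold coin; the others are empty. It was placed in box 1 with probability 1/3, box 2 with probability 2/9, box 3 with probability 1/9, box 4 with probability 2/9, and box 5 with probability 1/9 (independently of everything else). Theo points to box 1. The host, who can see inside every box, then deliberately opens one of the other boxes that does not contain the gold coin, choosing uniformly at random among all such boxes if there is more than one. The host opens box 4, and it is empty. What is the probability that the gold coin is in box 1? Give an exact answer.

9/25

Consider each possible location of the gold coin in turn.
If it is in box 1 (prior 1/3): the host has 4 equally likely choices, so probability 1/4; weight (1/3)·(1/4) = 1/12.
If it is in box 2 (prior 2/9): the host has 3 equally likely choices, so probability 1/3; weight (2/9)·(1/3) = 2/27.
If it is in either of boxes 3 and 5 (prior 1/9 each): the host has 3 equally likely choices, so probability 1/3; weight (1/9)·(1/3) = 1/27 each.
If it is in box 4 (prior 2/9): the host opened box 4, so this case is ruled out; weight (2/9)·0 = 0.
The weights sum to 25/108.
So P(the gold coin in box 1 | the host opened box 4) = (1/12) / (25/108) = 9/25.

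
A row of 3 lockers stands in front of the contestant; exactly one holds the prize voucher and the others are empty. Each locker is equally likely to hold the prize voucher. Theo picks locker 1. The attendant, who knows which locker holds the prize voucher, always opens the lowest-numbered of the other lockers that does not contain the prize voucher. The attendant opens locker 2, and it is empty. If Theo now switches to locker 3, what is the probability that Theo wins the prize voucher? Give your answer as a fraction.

Condition on the true location of the prize voucher.
If it is in either of lockers 1 and 3 (prior 1/3 each): locker 2 is the lowest-numbered option available, probability 1; weight (1/3)·1 = 1/3 each.
If it is in locker 2 (prior 1/3): the attendant opened locker 2, so this case is ruled out; weight (1/3)·0 = 0.
The weights sum to 2/3.
So P(the prize voucher in locker 3 | the attendant opened locker 2) = (1/3) / (2/3) = 1/2.

1/2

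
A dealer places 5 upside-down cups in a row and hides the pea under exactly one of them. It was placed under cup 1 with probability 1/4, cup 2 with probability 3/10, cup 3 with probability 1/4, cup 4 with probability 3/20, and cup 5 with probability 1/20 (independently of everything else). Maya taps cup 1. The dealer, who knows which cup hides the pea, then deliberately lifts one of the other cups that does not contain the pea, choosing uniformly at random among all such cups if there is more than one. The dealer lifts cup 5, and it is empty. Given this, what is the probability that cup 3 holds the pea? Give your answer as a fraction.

20/71

Condition on the true location of the pea.
If it is under cup 1 (prior 1/4): the dealer has 4 equally likely choices, so probability 1/4; weight (1/4)·(1/4) = 1/16.
If it is under cup 2 (prior 3/10): the dealer has 3 equally likely choices, so probability 1/3; weight (3/10)·(1/3) = 1/10.
If it is under cup 3 (prior 1/4): the dealer has 3 equally likely choices, so probability 1/3; weight (1/4)·(1/3) = 1/12.
If it is under cup 4 (prior 3/20): the dealer has 3 equally likely choices, so probability 1/3; weight (3/20)·(1/3) = 1/20.
If it is under cup 5 (prior 1/20): the dealer opened cup 5, so this case is ruled out; weight (1/20)·0 = 0.
The weights sum to 71/240.
So P(the pea under cup 3 | the dealer opened cup 5) = (1/12) / (71/240) = 20/71.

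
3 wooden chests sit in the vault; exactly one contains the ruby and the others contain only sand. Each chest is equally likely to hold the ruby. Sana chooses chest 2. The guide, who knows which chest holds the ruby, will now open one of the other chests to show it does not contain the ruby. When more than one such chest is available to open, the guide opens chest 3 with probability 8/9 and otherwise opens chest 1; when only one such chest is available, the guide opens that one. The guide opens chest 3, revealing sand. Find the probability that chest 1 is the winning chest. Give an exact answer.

Consider each possible location of the ruby in turn.
If it is in chest 1 (prior 1/3): only chest 3 is available, probability 1; weight (1/3)·1 = 1/3.
If it is in chest 2 (prior 1/3): chest 3 is available, opened with probability 8/9; weight (1/3)·(8/9) = 8/27.
If it is in chest 3 (prior 1/3): the guide opened chest 3, so this case is ruled out; weight (1/3)·0 = 0.
The weights sum to 17/27.
So P(the ruby in chest 1 | the guide opened chest 3) = (1/3) / (17/27) = 9/17.

9/17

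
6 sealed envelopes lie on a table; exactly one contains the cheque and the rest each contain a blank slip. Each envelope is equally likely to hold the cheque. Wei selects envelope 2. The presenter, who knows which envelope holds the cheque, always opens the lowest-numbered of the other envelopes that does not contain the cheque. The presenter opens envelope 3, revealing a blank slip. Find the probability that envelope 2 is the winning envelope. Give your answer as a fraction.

Condition on the true location of the cheque.
If it is in envelope 1 (prior 1/6): envelope 3 is the lowest-numbered option available, probability 1; weight (1/6)·1 = 1/6.
If it is in any of envelopes 2, 4, 5, and 6 (prior 1/6 each): the presenter would have opened envelope 1 instead, probability 0; weight (1/6)·0 = 0 each.
If it is in envelope 3 (prior 1/6): the presenter opened envelope 3, so this case is ruled out; weight (1/6)·0 = 0.
The weights sum to 1/6.
So P(the cheque in envelope 2 | the presenter opened envelope 3) = 0 / (1/6) = 0.

0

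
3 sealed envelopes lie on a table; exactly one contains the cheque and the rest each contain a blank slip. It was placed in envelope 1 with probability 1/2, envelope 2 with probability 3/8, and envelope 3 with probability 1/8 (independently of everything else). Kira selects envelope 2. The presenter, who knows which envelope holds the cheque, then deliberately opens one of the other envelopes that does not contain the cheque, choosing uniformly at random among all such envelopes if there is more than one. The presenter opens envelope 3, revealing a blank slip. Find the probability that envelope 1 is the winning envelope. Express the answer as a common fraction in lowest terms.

Consider each possible location of the cheque in turn.
If it is in envelope 1 (prior 1/2): the presenter has no choice, probability 1; weight (1/2)·1 = 1/2.
If it is in envelope 2 (prior 3/8): the presenter has 2 equally likely choices, so probability 1/2; weight (3/8)·(1/2) = 3/16.
If it is in envelope 3 (prior 1/8): the presenter opened envelope 3, so this case is ruled out; weight (1/8)·0 = 0.
The weights sum to 11/16.
So P(the cheque in envelope 1 | the presenter opened envelope 3) = (1/2) / (11/16) = 8/11.

8/11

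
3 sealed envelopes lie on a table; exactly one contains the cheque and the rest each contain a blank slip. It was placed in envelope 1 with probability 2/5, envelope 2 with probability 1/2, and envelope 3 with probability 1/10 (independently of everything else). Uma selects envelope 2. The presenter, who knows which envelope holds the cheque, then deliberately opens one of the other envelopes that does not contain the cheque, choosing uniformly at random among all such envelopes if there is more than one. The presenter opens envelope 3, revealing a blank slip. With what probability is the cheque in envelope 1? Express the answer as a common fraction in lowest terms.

8/13

Apply Bayes' rule, conditioning on where the cheque actually is.
If it is in envelope 1 (prior 2/5): the presenter has no choice, probability 1; weight (2/5)·1 = 2/5.
If it is in envelope 2 (prior 1/2): the presenter has 2 equally likely choices, so probability 1/2; weight (1/2)·(1/2) = 1/4.
If it is in envelope 3 (prior 1/10): the presenter opened envelope 3, so this case is ruled out; weight (1/10)·0 = 0.
The weights sum to 13/20.
So P(the cheque in envelope 1 | the presenter opened envelope 3) = (2/5) / (13/20) = 8/13.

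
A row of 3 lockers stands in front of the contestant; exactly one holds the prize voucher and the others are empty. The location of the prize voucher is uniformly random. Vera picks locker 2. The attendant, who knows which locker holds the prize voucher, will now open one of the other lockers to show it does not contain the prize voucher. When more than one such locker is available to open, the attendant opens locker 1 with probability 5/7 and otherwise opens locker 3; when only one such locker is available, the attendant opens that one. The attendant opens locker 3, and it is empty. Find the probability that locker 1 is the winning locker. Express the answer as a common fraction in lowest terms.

7/9

Consider each possible location of the prize voucher in turn.
If it is in locker 1 (prior 1/3): only locker 3 is available, probability 1; weight (1/3)·1 = 1/3.
If it is in locker 2 (prior 1/3): locker 1 is available but not opened, probability 2/7; weight (1/3)·(2/7) = 2/21.
If it is in locker 3 (prior 1/3): the attendant opened locker 3, so this case is ruled out; weight (1/3)·0 = 0.
The weights sum to 3/7.
So P(the prize voucher in locker 1 | the attendant opened locker 3) = (1/3) / (3/7) = 7/9.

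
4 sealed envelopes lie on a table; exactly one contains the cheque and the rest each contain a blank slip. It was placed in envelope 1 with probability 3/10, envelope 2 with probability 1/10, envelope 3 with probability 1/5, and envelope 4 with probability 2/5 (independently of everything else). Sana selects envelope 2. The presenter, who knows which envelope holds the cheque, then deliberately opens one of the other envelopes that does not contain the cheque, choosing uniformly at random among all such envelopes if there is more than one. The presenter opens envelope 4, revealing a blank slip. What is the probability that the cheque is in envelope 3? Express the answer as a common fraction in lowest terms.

6/17

Condition on the true location of the cheque.
If it is in envelope 1 (prior 3/10): the presenter has 2 equally likely choices, so probability 1/2; weight (3/10)·(1/2) = 3/20.
If it is in envelope 2 (prior 1/10): the presenter has 3 equally likely choices, so probability 1/3; weight (1/10)·(1/3) = 1/30.
If it is in envelope 3 (prior 1/5): the presenter has 2 equally likely choices, so probability 1/2; weight (1/5)·(1/2) = 1/10.
If it is in envelope 4 (prior 2/5): the presenter opened envelope 4, so this case is ruled out; weight (2/5)·0 = 0.
The weights sum to 17/60.
So P(the cheque in envelope 3 | the presenter opened envelope 4) = (1/10) / (17/60) = 6/17.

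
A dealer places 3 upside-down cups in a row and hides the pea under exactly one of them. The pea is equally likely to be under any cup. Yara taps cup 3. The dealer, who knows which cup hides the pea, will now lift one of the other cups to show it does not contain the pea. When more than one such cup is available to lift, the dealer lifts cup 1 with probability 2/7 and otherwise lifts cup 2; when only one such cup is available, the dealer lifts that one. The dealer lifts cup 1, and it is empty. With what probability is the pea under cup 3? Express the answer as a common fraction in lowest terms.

Apply Bayes' rule, conditioning on where the pea actually is.
If it is under cup 1 (prior 1/3): the dealer opened cup 1, so this case is ruled out; weight (1/3)·0 = 0.
If it is under cup 2 (prior 1/3): only cup 1 is available, probability 1; weight (1/3)·1 = 1/3.
If it is under cup 3 (prior 1/3): cup 1 is available, opened with probability 2/7; weight (1/3)·(2/7) = 2/21.
The weights sum to 3/7.
So P(the pea under cup 3 | the dealer opened cup 1) = (2/21) / (3/7) = 2/9.

2/9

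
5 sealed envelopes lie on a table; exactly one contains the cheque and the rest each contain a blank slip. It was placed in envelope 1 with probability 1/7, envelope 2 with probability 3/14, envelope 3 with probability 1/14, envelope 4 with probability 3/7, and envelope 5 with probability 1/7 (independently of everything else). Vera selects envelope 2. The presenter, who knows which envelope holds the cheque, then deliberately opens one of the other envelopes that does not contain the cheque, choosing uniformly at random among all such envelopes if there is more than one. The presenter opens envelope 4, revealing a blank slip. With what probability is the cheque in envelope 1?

8/29

Apply Bayes' rule, conditioning on where the cheque actually is.
If it is in either of envelopes 1 and 5 (prior 1/7 each): the presenter has 3 equally likely choices, so probability 1/3; weight (1/7)·(1/3) = 1/21 each.
If it is in envelope 2 (prior 3/14): the presenter has 4 equally likely choices, so probability 1/4; weight (3/14)·(1/4) = 3/56.
If it is in envelope 3 (prior 1/14): the presenter has 3 equally likely choices, so probability 1/3; weight (1/14)·(1/3) = 1/42.
If it is in envelope 4 (prior 3/7): the presenter opened envelope 4, so this case is ruled out; weight (3/7)·0 = 0.
The weights sum to 29/168.
So P(the cheque in envelope 1 | the presenter opened envelope 4) = (1/21) / (29/168) = 8/29.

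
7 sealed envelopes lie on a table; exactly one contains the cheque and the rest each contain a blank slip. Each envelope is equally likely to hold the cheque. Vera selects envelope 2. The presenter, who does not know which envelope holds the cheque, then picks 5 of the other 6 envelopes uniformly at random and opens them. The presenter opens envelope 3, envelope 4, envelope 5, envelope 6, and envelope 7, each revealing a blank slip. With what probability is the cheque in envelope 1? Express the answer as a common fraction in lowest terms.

Condition on the true location of the cheque.
If it is in either of envelopes 1 and 2 (prior 1/7 each): the presenter picks exactly this set with probability 1/6 regardless, and none is the prize; weight (1/7)·(1/6) = 1/42 each.
If it is in any of envelopes 3, 4, 5, 6, and 7 (prior 1/7 each): that envelope was opened and seen not to hold the prize — ruled out; weight (1/7)·0 = 0 each.
The weights sum to 1/21.
So P(the cheque in envelope 1 | the presenter opened envelope 3, envelope 4, envelope 5, envelope 6, and envelope 7) = (1/42) / (1/21) = 1/2.

1/2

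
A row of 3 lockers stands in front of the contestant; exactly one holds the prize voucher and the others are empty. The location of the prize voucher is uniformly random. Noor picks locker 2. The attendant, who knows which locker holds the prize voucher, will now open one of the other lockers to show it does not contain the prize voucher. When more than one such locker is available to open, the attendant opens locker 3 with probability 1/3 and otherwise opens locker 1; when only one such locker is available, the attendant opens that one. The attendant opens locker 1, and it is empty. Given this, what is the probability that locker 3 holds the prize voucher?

3/5

Consider each possible location of the prize voucher in turn.
If it is in locker 1 (prior 1/3): the attendant opened locker 1, so this case is ruled out; weight (1/3)·0 = 0.
If it is in locker 2 (prior 1/3): locker 3 is available but not opened, probability 2/3; weight (1/3)·(2/3) = 2/9.
If it is in locker 3 (prior 1/3): only locker 1 is available, probability 1; weight (1/3)·1 = 1/3.
The weights sum to 5/9.
So P(the prize voucher in locker 3 | the attendant opened locker 1) = (1/3) / (5/9) = 3/5.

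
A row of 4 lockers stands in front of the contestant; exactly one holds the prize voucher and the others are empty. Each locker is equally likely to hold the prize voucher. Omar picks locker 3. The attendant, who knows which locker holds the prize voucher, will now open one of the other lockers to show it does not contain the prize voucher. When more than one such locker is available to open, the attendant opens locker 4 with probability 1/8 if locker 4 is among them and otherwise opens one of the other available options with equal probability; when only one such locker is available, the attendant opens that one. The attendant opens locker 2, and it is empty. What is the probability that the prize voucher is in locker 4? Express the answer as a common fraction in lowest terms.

8/29

Condition on the true location of the prize voucher.
If it is in locker 1 (prior 1/4): locker 4 is available but not opened, probability 7/8; weight (1/4)·(7/8) = 7/32.
If it is in locker 2 (prior 1/4): the attendant opened locker 2, so this case is ruled out; weight (1/4)·0 = 0.
If it is in locker 3 (prior 1/4): locker 4 is available but not opened; locker 2 gets probability (1 − 1/8)/2 = 7/16; weight (1/4)·(7/16) = 7/64.
If it is in locker 4 (prior 1/4): locker 4 holds the prize so is unavailable; the attendant chooses uniformly among the 2 others, probability 1/2; weight (1/4)·(1/2) = 1/8.
The weights sum to 29/64.
So P(the prize voucher in locker 4 | the attendant opened locker 2) = (1/8) / (29/64) = 8/29.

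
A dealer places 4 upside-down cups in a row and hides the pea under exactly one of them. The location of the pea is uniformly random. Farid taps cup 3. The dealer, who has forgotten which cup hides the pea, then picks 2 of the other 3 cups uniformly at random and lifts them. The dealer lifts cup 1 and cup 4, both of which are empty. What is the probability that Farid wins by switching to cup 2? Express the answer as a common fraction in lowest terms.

Because the dealer chose which cups to lift without knowing where the pea is, the choice is independent of the prize location. Learning that none of the 2 opened cups holds the pea simply rules out those 2 locations and leaves the remaining 2 cups still equally likely by symmetry.
So P(the pea under cup 2) = 1/2.

1/2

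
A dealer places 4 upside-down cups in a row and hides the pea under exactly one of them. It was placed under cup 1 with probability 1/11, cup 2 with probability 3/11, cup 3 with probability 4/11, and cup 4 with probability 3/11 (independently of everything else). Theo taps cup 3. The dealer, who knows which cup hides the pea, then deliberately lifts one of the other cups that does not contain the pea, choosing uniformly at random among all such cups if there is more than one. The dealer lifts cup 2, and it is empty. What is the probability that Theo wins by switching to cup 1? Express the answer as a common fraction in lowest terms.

Consider each possible location of the pea in turn.
If it is under cup 1 (prior 1/11): the dealer has 2 equally likely choices, so probability 1/2; weight (1/11)·(1/2) = 1/22.
If it is under cup 2 (prior 3/11): the dealer opened cup 2, so this case is ruled out; weight (3/11)·0 = 0.
If it is under cup 3 (prior 4/11): the dealer has 3 equally likely choices, so probability 1/3; weight (4/11)·(1/3) = 4/33.
If it is under cup 4 (prior 3/11): the dealer has 2 equally likely choices, so probability 1/2; weight (3/11)·(1/2) = 3/22.
The weights sum to 10/33.
So P(the pea under cup 1 | the dealer opened cup 2) = (1/22) / (10/33) = 3/20.

3/20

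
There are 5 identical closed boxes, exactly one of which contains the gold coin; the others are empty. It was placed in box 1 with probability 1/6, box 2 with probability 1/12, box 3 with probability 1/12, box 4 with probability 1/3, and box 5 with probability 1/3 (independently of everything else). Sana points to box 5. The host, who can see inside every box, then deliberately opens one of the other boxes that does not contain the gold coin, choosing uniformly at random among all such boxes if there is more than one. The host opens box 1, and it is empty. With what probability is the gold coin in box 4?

Apply Bayes' rule, conditioning on where the gold coin actually is.
If it is in box 1 (prior 1/6): the host opened box 1, so this case is ruled out; weight (1/6)·0 = 0.
If it is in either of boxes 2 and 3 (prior 1/12 each): the host has 3 equally likely choices, so probability 1/3; weight (1/12)·(1/3) = 1/36 each.
If it is in box 4 (prior 1/3): the host has 3 equally likely choices, so probability 1/3; weight (1/3)·(1/3) = 1/9.
If it is in box 5 (prior 1/3): the host has 4 equally likely choices, so probability 1/4; weight (1/3)·(1/4) = 1/12.
The weights sum to 1/4.
So P(the gold coin in box 4 | the host opened box 1) = (1/9) / (1/4) = 4/9.

4/9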